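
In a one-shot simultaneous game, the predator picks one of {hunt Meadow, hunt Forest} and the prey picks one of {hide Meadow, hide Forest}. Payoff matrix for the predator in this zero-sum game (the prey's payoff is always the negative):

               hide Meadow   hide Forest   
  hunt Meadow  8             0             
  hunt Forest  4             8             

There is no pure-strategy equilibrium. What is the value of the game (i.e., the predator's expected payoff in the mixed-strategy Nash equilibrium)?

For the predator to be willing to mix, the predator must be indifferent between hunt Meadow and hunt Forest, which pins down the prey's mix.
  the predator's expected payoff from hunt Meadow: q·8 + (1−q)·0 = 8q
  the predator's expected payoff from hunt Forest: q·4 + (1−q)·8 = -4q + 8
  8q = -4q + 8  ⇒  12q = 8  ⇒  q = 2/3.
The value is the predator's expected payoff against this mix (using hunt Meadow): (2/3)·8 + (1/3)·0 = 16/3.

v = 16/3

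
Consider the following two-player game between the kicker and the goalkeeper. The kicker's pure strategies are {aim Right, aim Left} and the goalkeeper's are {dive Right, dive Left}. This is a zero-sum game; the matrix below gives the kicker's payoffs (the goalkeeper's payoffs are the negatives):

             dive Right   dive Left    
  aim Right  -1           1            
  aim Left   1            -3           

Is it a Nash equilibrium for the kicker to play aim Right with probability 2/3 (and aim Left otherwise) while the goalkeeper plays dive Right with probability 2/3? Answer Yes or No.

Check the goalkeeper's indifference given the kicker's mix p = 2/3:
  payoff from dive Right = 1/3; payoff from dive Left = 1/3 — equal.
Check the kicker's indifference given the goalkeeper's mix q = 2/3:
  payoff from aim Right = -1/3; payoff from aim Left = -1/3 — equal.
Both players are indifferent, so neither can profitably deviate.

Yes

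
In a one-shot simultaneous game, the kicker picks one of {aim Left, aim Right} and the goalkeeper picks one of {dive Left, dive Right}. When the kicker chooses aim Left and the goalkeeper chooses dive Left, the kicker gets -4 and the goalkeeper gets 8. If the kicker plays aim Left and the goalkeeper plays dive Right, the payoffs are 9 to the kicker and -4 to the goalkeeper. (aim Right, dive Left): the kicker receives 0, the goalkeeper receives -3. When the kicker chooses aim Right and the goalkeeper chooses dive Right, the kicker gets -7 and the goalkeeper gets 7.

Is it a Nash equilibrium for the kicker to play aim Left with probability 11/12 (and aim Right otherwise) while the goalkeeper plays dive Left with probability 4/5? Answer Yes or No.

Given the kicker's mix p = 11/12, the goalkeeper's payoff from dive Left is 85/12 but from dive Right is -37/12. The goalkeeper strictly prefers dive Left, so the goalkeeper would not mix.
So the proposed profile is not a Nash equilibrium.

No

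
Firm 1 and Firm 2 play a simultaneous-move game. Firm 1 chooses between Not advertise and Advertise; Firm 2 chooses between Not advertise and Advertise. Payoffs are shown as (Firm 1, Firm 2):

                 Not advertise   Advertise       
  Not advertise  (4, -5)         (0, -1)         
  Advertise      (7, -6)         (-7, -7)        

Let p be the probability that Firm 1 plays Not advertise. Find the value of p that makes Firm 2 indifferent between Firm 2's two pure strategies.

Set Firm 2's expected payoff from Not advertise equal to that from Advertise:
  Firm 2's expected payoff from Not advertise: p·(-5) + (1−p)·(-6) = p - 6
  Firm 2's expected payoff from Advertise: p·(-1) + (1−p)·(-7) = 6p - 7
  p - 6 = 6p - 7  ⇒  -5p = -1  ⇒  p = 1/5.

p = 1/5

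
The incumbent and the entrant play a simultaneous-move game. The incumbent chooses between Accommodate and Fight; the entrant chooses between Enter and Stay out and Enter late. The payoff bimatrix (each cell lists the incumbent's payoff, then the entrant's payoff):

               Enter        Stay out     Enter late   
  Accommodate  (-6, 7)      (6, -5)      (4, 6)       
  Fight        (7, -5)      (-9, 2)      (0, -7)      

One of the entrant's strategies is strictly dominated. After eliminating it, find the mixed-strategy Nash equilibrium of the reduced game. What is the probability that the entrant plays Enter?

The entrant's strategy Enter late is strictly dominated by Enter: 7 > 6 and -5 > -7. Eliminate Enter late.
For the incumbent to be willing to mix, the incumbent must be indifferent between Accommodate and Fight, which pins down the entrant's mix.
  the incumbent's expected payoff from Accommodate: q·(-6) + (1−q)·6 = -12q + 6
  the incumbent's expected payoff from Fight: q·7 + (1−q)·(-9) = 16q - 9
  -12q + 6 = 16q - 9  ⇒  -28q = -15  ⇒  q = 15/28.

q = 15/28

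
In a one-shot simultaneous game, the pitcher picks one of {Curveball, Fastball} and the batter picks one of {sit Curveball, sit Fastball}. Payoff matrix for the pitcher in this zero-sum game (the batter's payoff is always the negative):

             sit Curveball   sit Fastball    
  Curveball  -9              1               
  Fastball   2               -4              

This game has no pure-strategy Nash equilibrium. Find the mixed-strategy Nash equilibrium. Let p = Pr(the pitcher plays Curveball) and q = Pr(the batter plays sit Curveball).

p = 3/8, q = 5/16

Set the batter's expected payoff from sit Curveball equal to that from sit Fastball:
  the batter's payoff from sit Curveball: p·9 + (1−p)·(-2) = 11p - 2
  the batter's payoff from sit Fastball: p·(-1) + (1−p)·4 = -5p + 4
  11p - 2 = -5p + 4  ⇒  16p = 6  ⇒  p = 3/8.
The batter's mix must leave the pitcher indifferent between Curveball and Fastball.
  the pitcher's payoff to Curveball: q·(-9) + (1−q)·1 = -10q + 1
  the pitcher's payoff to Fastball: q·2 + (1−q)·(-4) = 6q - 4
  -10q + 1 = 6q - 4  ⇒  -16q = -5  ⇒  q = 5/16.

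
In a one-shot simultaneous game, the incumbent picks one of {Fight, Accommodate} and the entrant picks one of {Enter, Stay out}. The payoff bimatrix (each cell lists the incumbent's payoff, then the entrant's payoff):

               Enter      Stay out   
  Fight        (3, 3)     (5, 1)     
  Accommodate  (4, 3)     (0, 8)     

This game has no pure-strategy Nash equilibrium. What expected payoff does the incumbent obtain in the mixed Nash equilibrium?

For the incumbent to be willing to mix, the incumbent must be indifferent between Fight and Accommodate, which pins down the entrant's mix.
  the incumbent's expected payoff from Fight: q·3 + (1−q)·5 = -2q + 5
  the incumbent's expected payoff from Accommodate: q·4 + (1−q)·0 = 4q
  -2q + 5 = 4q  ⇒  -6q = -5  ⇒  q = 5/6.
At equilibrium the incumbent is indifferent across rows, so the incumbent's payoff equals the payoff from Fight: (5/6)·3 + (1/6)·5 = 10/3.

10/3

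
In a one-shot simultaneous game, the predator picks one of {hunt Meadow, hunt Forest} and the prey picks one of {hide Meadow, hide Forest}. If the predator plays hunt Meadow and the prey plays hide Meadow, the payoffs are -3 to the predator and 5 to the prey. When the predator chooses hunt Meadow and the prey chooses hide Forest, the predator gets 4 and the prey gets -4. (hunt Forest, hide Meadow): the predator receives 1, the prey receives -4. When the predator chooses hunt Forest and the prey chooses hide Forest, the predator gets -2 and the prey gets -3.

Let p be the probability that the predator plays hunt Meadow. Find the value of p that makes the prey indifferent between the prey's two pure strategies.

The prey's indifference between hide Meadow and hide Forest determines the predator's mixing probability p:
  the prey's payoff to hide Meadow: p·5 + (1−p)·(-4) = 9p - 4
  the prey's payoff to hide Forest: p·(-4) + (1−p)·(-3) = -p - 3
  9p - 4 = -p - 3  ⇒  10p = 1  ⇒  p = 1/10.

p = 1/10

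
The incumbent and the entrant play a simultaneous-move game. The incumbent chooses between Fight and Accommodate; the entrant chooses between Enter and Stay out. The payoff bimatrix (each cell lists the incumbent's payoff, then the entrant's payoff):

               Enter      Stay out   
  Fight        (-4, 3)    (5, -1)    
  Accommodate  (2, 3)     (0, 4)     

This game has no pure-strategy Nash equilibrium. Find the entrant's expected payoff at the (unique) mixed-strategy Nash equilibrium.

The entrant's indifference between Enter and Stay out determines the incumbent's mixing probability p:
  the entrant's payoff from Enter: p·3 + (1−p)·3 = 3
  the entrant's payoff from Stay out: p·(-1) + (1−p)·4 = -5p + 4
  3 = -5p + 4  ⇒  5p = 1  ⇒  p = 1/5.
At equilibrium the entrant is indifferent across columns, so the entrant's payoff equals the payoff from Enter: (1/5)·3 + (4/5)·3 = 3.

3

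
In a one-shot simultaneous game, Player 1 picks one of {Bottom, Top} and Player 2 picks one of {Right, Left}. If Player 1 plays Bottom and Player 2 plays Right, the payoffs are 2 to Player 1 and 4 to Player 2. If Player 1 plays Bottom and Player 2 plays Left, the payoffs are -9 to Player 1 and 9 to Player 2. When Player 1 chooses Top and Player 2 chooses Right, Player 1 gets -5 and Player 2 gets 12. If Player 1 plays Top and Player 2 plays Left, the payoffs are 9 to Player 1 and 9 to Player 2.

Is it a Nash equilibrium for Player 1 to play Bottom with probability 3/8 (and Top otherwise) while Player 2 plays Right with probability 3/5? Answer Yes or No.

Given Player 2's mix q = 3/5, Player 1's payoff from Bottom is -12/5 but from Top is 3/5. Player 1 strictly prefers Top, so Player 1 would not mix.
So the proposed profile is not a Nash equilibrium.

No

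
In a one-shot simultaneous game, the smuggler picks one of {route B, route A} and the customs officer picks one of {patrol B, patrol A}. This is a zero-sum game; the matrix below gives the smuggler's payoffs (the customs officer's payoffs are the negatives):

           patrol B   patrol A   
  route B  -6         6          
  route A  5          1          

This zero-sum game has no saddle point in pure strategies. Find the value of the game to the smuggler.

v = 9/4

The customs officer's mix must leave the smuggler indifferent between route B and route A.
  the smuggler's payoff to route B: q·(-6) + (1−q)·6 = -12q + 6
  the smuggler's payoff to route A: q·5 + (1−q)·1 = 4q + 1
  -12q + 6 = 4q + 1  ⇒  -16q = -5  ⇒  q = 5/16.
The value is the smuggler's expected payoff against this mix (using route B): (5/16)·(-6) + (11/16)·6 = 9/4.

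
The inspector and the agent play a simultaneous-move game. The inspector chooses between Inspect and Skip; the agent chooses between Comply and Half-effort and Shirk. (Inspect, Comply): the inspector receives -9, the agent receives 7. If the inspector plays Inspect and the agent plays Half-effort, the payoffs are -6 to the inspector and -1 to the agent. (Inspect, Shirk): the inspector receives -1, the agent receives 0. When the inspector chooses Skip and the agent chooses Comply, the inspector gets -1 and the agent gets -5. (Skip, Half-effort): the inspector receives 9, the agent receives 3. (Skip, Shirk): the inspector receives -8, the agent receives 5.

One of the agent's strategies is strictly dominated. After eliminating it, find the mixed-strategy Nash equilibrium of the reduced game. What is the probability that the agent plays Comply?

q = 7/15

The agent's strategy Half-effort is strictly dominated by Shirk: 0 > -1 and 5 > 3. Eliminate Half-effort.
Set the inspector's expected payoff from Inspect equal to that from Skip:
  the inspector's payoff from Inspect: q·(-9) + (1−q)·(-1) = -8q - 1
  the inspector's payoff from Skip: q·(-1) + (1−q)·(-8) = 7q - 8
  -8q - 1 = 7q - 8  ⇒  -15q = -7  ⇒  q = 7/15.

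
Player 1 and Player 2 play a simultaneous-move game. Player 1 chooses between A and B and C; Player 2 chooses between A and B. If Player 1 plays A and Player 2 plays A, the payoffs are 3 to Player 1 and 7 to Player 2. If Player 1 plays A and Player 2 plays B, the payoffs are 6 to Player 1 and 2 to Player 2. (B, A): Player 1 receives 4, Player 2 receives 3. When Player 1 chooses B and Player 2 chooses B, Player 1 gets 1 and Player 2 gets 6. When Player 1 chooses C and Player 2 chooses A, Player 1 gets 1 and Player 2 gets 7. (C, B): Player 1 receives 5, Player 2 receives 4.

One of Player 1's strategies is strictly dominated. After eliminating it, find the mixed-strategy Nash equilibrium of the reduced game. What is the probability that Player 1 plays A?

Player 1's strategy C is strictly dominated by A: 3 > 1 and 6 > 5. Eliminate C.
Player 2's indifference between A and B determines Player 1's mixing probability p:
  Player 2's payoff from A: p·7 + (1−p)·3 = 4p + 3
  Player 2's payoff from B: p·2 + (1−p)·6 = -4p + 6
  4p + 3 = -4p + 6  ⇒  8p = 3  ⇒  p = 3/8.

p = 3/8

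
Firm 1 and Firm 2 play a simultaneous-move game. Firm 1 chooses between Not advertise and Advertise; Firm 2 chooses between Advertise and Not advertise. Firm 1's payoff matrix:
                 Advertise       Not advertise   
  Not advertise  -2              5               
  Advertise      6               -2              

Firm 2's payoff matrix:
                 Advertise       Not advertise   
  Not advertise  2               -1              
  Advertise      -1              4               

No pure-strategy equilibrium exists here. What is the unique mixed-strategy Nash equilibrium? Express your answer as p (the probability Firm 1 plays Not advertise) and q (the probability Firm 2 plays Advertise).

p = 5/8, q = 7/15

Firm 1's mix must leave Firm 2 indifferent between Advertise and Not advertise.
  Firm 2's payoff to Advertise: p·2 + (1−p)·(-1) = 3p - 1
  Firm 2's payoff to Not advertise: p·(-1) + (1−p)·4 = -5p + 4
  3p - 1 = -5p + 4  ⇒  8p = 5  ⇒  p = 5/8.
Firm 2's mix must leave Firm 1 indifferent between Not advertise and Advertise.
  Firm 1's payoff from Not advertise: q·(-2) + (1−q)·5 = -7q + 5
  Firm 1's payoff from Advertise: q·6 + (1−q)·(-2) = 8q - 2
  -7q + 5 = 8q - 2  ⇒  -15q = -7  ⇒  q = 7/15.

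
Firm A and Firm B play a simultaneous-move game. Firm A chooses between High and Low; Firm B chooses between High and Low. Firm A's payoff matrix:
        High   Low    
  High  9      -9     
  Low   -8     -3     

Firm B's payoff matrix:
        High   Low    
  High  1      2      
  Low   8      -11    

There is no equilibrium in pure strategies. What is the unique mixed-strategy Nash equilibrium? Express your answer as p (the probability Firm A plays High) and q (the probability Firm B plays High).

Firm B's indifference between High and Low determines Firm A's mixing probability p:
  Firm B's expected payoff from High: p·1 + (1−p)·8 = -7p + 8
  Firm B's expected payoff from Low: p·2 + (1−p)·(-11) = 13p - 11
  -7p + 8 = 13p - 11  ⇒  -20p = -19  ⇒  p = 19/20.
Firm B's mix must leave Firm A indifferent between High and Low.
  Firm A's payoff to High: q·9 + (1−q)·(-9) = 18q - 9
  Firm A's payoff to Low: q·(-8) + (1−q)·(-3) = -5q - 3
  18q - 9 = -5q - 3  ⇒  23q = 6  ⇒  q = 6/23.

p = 19/20, q = 6/23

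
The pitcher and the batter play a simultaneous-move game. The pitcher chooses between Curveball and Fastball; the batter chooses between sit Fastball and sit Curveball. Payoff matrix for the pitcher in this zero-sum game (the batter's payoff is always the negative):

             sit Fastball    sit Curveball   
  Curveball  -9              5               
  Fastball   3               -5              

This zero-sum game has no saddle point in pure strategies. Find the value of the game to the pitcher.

In a mixed equilibrium the pitcher is indifferent between Curveball and Fastball; this condition fixes q.
  the pitcher's expected payoff from Curveball: q·(-9) + (1−q)·5 = -14q + 5
  the pitcher's expected payoff from Fastball: q·3 + (1−q)·(-5) = 8q - 5
  -14q + 5 = 8q - 5  ⇒  -22q = -10  ⇒  q = 5/11.
The value is the pitcher's expected payoff against this mix (using Curveball): (5/11)·(-9) + (6/11)·5 = -15/11.

v = -15/11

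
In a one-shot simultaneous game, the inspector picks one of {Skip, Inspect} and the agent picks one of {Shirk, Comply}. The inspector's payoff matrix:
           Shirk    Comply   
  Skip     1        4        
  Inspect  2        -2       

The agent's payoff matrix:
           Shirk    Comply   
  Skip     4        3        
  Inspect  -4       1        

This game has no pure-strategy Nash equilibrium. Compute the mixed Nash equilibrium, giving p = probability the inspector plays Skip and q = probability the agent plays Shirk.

The agent's indifference between Shirk and Comply determines the inspector's mixing probability p:
  the agent's payoff to Shirk: p·4 + (1−p)·(-4) = 8p - 4
  the agent's payoff to Comply: p·3 + (1−p)·1 = 2p + 1
  8p - 4 = 2p + 1  ⇒  6p = 5  ⇒  p = 5/6.
The agent's mix must leave the inspector indifferent between Skip and Inspect.
  the inspector's expected payoff from Skip: q·1 + (1−q)·4 = -3q + 4
  the inspector's expected payoff from Inspect: q·2 + (1−q)·(-2) = 4q - 2
  -3q + 4 = 4q - 2  ⇒  -7q = -6  ⇒  q = 6/7.

p = 5/6, q = 6/7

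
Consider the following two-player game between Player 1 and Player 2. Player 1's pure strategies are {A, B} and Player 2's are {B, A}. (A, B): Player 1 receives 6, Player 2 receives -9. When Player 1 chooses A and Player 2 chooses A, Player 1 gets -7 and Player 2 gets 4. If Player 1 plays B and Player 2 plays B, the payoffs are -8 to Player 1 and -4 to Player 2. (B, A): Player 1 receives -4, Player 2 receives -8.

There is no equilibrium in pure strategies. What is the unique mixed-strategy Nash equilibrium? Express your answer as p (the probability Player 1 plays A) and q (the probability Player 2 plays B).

p = 4/17, q = 3/17

In a mixed equilibrium Player 2 is indifferent between B and A; this condition fixes p.
  Player 2's expected payoff from B: p·(-9) + (1−p)·(-4) = -5p - 4
  Player 2's expected payoff from A: p·4 + (1−p)·(-8) = 12p - 8
  -5p - 4 = 12p - 8  ⇒  -17p = -4  ⇒  p = 4/17.
Player 1's indifference between A and B determines Player 2's mixing probability q:
  Player 1's payoff from A: q·6 + (1−q)·(-7) = 13q - 7
  Player 1's payoff from B: q·(-8) + (1−q)·(-4) = -4q - 4
  13q - 7 = -4q - 4  ⇒  17q = 3  ⇒  q = 3/17.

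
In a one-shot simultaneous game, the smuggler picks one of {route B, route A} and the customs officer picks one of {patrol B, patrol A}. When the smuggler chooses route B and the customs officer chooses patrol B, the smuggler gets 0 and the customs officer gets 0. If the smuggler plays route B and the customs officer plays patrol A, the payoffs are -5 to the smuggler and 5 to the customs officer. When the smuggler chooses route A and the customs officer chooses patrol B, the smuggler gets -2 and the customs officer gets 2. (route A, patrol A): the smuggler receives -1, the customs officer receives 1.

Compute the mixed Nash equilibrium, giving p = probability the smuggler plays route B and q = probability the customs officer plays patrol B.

In a mixed equilibrium the customs officer is indifferent between patrol B and patrol A; this condition fixes p.
  the customs officer's expected payoff from patrol B: p·0 + (1−p)·2 = -2p + 2
  the customs officer's expected payoff from patrol A: p·5 + (1−p)·1 = 4p + 1
  -2p + 2 = 4p + 1  ⇒  -6p = -1  ⇒  p = 1/6.
For the smuggler to be willing to mix, the smuggler must be indifferent between route B and route A, which pins down the customs officer's mix.
  the smuggler's payoff from route B: q·0 + (1−q)·(-5) = 5q - 5
  the smuggler's payoff from route A: q·(-2) + (1−q)·(-1) = -q - 1
  5q - 5 = -q - 1  ⇒  6q = 4  ⇒  q = 2/3.

p = 1/6, q = 2/3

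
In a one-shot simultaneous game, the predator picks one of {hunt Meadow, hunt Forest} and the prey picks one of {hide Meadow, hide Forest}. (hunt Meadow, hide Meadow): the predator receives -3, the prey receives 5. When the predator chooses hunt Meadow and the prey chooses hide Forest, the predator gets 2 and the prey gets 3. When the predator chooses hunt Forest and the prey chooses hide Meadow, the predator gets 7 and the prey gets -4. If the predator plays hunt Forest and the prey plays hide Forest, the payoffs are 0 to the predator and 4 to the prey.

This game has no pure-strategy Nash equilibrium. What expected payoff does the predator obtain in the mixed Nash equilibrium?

The prey's mix must leave the predator indifferent between hunt Meadow and hunt Forest.
  the predator's payoff to hunt Meadow: q·(-3) + (1−q)·2 = -5q + 2
  the predator's payoff to hunt Forest: q·7 + (1−q)·0 = 7q
  -5q + 2 = 7q  ⇒  -12q = -2  ⇒  q = 1/6.
At equilibrium the predator is indifferent across rows, so the predator's payoff equals the payoff from hunt Meadow: (1/6)·(-3) + (5/6)·2 = 7/6.

7/6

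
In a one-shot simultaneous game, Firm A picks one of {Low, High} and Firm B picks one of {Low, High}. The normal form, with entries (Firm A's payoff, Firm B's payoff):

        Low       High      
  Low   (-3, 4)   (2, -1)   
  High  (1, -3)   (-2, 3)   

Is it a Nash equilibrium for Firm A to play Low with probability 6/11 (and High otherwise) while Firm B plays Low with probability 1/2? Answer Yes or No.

Yes

Check Firm B's indifference given Firm A's mix p = 6/11:
  payoff from Low = 9/11; payoff from High = 9/11 — equal.
Check Firm A's indifference given Firm B's mix q = 1/2:
  payoff from Low = -1/2; payoff from High = -1/2 — equal.
Both players are indifferent, so neither can profitably deviate.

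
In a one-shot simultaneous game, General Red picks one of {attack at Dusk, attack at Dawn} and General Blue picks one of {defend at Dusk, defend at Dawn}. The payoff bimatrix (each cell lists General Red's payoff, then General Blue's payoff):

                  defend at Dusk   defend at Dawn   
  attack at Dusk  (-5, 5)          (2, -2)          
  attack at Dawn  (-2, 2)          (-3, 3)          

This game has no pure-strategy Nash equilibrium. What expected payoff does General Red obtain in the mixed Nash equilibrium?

-19/8

Set General Red's expected payoff from attack at Dusk equal to that from attack at Dawn:
  General Red's payoff to attack at Dusk: q·(-5) + (1−q)·2 = -7q + 2
  General Red's payoff to attack at Dawn: q·(-2) + (1−q)·(-3) = q - 3
  -7q + 2 = q - 3  ⇒  -8q = -5  ⇒  q = 5/8.
At equilibrium General Red is indifferent across rows, so General Red's payoff equals the payoff from attack at Dusk: (5/8)·(-5) + (3/8)·2 = -19/8.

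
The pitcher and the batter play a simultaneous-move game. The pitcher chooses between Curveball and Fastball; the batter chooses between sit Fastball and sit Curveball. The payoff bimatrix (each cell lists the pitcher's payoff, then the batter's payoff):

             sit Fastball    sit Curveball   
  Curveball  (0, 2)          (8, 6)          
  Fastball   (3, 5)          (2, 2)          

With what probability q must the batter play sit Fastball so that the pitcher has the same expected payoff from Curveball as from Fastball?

q = 2/3

Set the pitcher's expected payoff from Curveball equal to that from Fastball:
  the pitcher's payoff to Curveball: q·0 + (1−q)·8 = -8q + 8
  the pitcher's payoff to Fastball: q·3 + (1−q)·2 = q + 2
  -8q + 8 = q + 2  ⇒  -9q = -6  ⇒  q = 2/3.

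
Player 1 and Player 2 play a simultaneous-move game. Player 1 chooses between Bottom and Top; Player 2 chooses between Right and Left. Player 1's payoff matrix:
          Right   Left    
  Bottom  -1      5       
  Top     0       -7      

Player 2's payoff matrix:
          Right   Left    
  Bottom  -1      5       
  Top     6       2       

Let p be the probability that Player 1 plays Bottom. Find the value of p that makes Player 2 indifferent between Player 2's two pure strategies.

Player 2's indifference between Right and Left determines Player 1's mixing probability p:
  Player 2's payoff to Right: p·(-1) + (1−p)·6 = -7p + 6
  Player 2's payoff to Left: p·5 + (1−p)·2 = 3p + 2
  -7p + 6 = 3p + 2  ⇒  -10p = -4  ⇒  p = 2/5.

p = 2/5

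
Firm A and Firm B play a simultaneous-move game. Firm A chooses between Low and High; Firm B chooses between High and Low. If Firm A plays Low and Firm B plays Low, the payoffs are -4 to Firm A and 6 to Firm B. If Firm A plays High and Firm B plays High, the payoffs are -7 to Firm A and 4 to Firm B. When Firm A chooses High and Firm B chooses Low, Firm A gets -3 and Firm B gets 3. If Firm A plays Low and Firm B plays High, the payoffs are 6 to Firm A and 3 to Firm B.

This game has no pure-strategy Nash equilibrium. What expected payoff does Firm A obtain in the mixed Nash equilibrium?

-23/7

Set Firm A's expected payoff from Low equal to that from High:
  Firm A's payoff to Low: q·6 + (1−q)·(-4) = 10q - 4
  Firm A's payoff to High: q·(-7) + (1−q)·(-3) = -4q - 3
  10q - 4 = -4q - 3  ⇒  14q = 1  ⇒  q = 1/14.
At equilibrium Firm A is indifferent across rows, so Firm A's payoff equals the payoff from Low: (1/14)·6 + (13/14)·(-4) = -23/7.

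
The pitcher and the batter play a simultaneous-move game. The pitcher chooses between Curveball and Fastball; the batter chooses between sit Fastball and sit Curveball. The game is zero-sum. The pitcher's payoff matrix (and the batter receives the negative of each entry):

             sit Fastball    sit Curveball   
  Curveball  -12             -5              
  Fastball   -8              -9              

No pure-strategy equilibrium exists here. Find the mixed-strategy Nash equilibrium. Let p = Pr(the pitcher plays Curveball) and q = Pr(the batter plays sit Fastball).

In a mixed equilibrium the batter is indifferent between sit Fastball and sit Curveball; this condition fixes p.
  the batter's payoff from sit Fastball: p·12 + (1−p)·8 = 4p + 8
  the batter's payoff from sit Curveball: p·5 + (1−p)·9 = -4p + 9
  4p + 8 = -4p + 9  ⇒  8p = 1  ⇒  p = 1/8.
In a mixed equilibrium the pitcher is indifferent between Curveball and Fastball; this condition fixes q.
  the pitcher's expected payoff from Curveball: q·(-12) + (1−q)·(-5) = -7q - 5
  the pitcher's expected payoff from Fastball: q·(-8) + (1−q)·(-9) = q - 9
  -7q - 5 = q - 9  ⇒  -8q = -4  ⇒  q = 1/2.

p = 1/8, q = 1/2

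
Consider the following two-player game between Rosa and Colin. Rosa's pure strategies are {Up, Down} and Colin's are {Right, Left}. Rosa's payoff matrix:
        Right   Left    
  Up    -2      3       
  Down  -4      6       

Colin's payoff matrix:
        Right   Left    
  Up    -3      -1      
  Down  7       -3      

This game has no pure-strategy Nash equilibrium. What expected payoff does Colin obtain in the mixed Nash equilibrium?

-4/3

For Colin to be willing to mix, Colin must be indifferent between Right and Left, which pins down Rosa's mix.
  Colin's payoff from Right: p·(-3) + (1−p)·7 = -10p + 7
  Colin's payoff from Left: p·(-1) + (1−p)·(-3) = 2p - 3
  -10p + 7 = 2p - 3  ⇒  -12p = -10  ⇒  p = 5/6.
At equilibrium Colin is indifferent across columns, so Colin's payoff equals the payoff from Right: (5/6)·(-3) + (1/6)·7 = -4/3.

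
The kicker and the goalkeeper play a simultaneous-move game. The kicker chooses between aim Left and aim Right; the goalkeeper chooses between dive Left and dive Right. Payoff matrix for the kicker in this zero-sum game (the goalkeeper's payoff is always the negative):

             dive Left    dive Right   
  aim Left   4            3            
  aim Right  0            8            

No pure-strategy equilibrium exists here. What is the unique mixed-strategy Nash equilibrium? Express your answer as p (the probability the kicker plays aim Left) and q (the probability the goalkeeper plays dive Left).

Set the goalkeeper's expected payoff from dive Left equal to that from dive Right:
  the goalkeeper's expected payoff from dive Left: p·(-4) + (1−p)·0 = -4p
  the goalkeeper's expected payoff from dive Right: p·(-3) + (1−p)·(-8) = 5p - 8
  -4p = 5p - 8  ⇒  -9p = -8  ⇒  p = 8/9.
For the kicker to be willing to mix, the kicker must be indifferent between aim Left and aim Right, which pins down the goalkeeper's mix.
  the kicker's expected payoff from aim Left: q·4 + (1−q)·3 = q + 3
  the kicker's expected payoff from aim Right: q·0 + (1−q)·8 = -8q + 8
  q + 3 = -8q + 8  ⇒  9q = 5  ⇒  q = 5/9.

p = 8/9, q = 5/9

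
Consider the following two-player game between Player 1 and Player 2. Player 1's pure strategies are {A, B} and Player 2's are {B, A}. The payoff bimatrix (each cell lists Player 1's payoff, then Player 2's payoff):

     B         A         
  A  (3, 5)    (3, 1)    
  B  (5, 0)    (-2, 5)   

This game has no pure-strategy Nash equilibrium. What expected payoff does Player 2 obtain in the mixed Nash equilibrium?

25/9

Set Player 2's expected payoff from B equal to that from A:
  Player 2's payoff to B: p·5 + (1−p)·0 = 5p
  Player 2's payoff to A: p·1 + (1−p)·5 = -4p + 5
  5p = -4p + 5  ⇒  9p = 5  ⇒  p = 5/9.
At equilibrium Player 2 is indifferent across columns, so Player 2's payoff equals the payoff from B: (5/9)·5 + (4/9)·0 = 25/9.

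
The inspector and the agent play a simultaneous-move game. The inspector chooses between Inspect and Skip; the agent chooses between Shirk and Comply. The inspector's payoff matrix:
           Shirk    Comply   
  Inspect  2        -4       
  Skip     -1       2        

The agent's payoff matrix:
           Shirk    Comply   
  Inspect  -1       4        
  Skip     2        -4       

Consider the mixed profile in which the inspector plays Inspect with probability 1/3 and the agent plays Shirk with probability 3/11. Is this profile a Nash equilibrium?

No

Given the inspector's mix p = 1/3, the agent's payoff from Shirk is 1 but from Comply is -4/3. The agent strictly prefers Shirk, so the agent would not mix.
So the proposed profile is not a Nash equilibrium.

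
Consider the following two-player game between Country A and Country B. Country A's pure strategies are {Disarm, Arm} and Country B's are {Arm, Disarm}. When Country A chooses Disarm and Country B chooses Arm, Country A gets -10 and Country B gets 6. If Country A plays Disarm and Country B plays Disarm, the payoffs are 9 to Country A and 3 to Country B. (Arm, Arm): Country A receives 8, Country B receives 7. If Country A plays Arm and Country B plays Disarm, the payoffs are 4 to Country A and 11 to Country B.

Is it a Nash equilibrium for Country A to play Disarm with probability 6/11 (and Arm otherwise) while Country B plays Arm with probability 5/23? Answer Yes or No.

No

Given Country A's mix p = 6/11, Country B's payoff from Arm is 71/11 but from Disarm is 73/11. Country B strictly prefers Disarm, so Country B would not mix.
So the proposed profile is not a Nash equilibrium.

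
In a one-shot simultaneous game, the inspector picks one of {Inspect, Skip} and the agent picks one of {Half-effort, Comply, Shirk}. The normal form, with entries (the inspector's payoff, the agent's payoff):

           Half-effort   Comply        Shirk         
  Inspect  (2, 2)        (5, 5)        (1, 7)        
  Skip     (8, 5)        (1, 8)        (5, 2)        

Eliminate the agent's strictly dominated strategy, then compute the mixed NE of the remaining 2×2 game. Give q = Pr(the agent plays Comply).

q = 1/2

The agent's strategy Half-effort is strictly dominated by Comply: 5 > 2 and 8 > 5. Eliminate Half-effort.
The inspector's indifference between Inspect and Skip determines the agent's mixing probability q:
  the inspector's payoff to Inspect: q·5 + (1−q)·1 = 4q + 1
  the inspector's payoff to Skip: q·1 + (1−q)·5 = -4q + 5
  4q + 1 = -4q + 5  ⇒  8q = 4  ⇒  q = 1/2.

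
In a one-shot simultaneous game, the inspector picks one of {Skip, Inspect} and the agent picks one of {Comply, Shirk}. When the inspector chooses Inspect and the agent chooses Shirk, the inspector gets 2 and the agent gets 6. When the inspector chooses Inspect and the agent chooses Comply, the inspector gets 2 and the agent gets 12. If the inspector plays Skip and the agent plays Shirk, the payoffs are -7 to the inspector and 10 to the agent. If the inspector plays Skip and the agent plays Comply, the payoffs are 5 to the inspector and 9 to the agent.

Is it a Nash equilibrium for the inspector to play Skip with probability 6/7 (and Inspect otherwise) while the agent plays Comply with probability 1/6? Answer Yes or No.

No

Given the agent's mix q = 1/6, the inspector's payoff from Skip is -5 but from Inspect is 2. The inspector strictly prefers Inspect, so the inspector would not mix.
So the proposed profile is not a Nash equilibrium.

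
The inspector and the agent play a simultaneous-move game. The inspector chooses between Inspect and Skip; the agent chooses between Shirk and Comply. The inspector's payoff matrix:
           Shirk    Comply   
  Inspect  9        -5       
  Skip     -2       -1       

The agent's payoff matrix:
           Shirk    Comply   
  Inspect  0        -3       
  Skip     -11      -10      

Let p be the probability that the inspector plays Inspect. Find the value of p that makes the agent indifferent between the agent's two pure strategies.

For the agent to be willing to mix, the agent must be indifferent between Shirk and Comply, which pins down the inspector's mix.
  the agent's payoff to Shirk: p·0 + (1−p)·(-11) = 11p - 11
  the agent's payoff to Comply: p·(-3) + (1−p)·(-10) = 7p - 10
  11p - 11 = 7p - 10  ⇒  4p = 1  ⇒  p = 1/4.

p = 1/4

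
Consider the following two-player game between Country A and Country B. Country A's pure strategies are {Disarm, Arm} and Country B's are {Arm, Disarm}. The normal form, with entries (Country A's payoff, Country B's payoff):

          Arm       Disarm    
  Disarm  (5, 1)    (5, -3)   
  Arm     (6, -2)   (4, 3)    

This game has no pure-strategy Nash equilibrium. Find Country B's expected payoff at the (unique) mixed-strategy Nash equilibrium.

Country B's indifference between Arm and Disarm determines Country A's mixing probability p:
  Country B's payoff to Arm: p·1 + (1−p)·(-2) = 3p - 2
  Country B's payoff to Disarm: p·(-3) + (1−p)·3 = -6p + 3
  3p - 2 = -6p + 3  ⇒  9p = 5  ⇒  p = 5/9.
At equilibrium Country B is indifferent across columns, so Country B's payoff equals the payoff from Arm: (5/9)·1 + (4/9)·(-2) = -1/3.

-1/3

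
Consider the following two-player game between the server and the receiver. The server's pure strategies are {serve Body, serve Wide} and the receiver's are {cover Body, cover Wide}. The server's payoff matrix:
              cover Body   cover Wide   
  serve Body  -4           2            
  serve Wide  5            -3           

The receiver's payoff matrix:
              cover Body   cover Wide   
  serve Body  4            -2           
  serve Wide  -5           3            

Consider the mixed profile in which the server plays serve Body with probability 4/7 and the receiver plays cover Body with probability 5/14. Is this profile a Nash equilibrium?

Yes

Check the receiver's indifference given the server's mix p = 4/7:
  payoff from cover Body = 1/7; payoff from cover Wide = 1/7 — equal.
Check the server's indifference given the receiver's mix q = 5/14:
  payoff from serve Body = -1/7; payoff from serve Wide = -1/7 — equal.
Both players are indifferent, so neither can profitably deviate.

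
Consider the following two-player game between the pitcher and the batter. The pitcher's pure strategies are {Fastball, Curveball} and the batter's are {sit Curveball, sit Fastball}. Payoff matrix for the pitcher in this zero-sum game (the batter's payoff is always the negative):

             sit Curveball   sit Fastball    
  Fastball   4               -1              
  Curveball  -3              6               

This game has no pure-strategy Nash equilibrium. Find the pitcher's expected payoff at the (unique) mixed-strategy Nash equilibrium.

3/2

The batter's mix must leave the pitcher indifferent between Fastball and Curveball.
  the pitcher's expected payoff from Fastball: q·4 + (1−q)·(-1) = 5q - 1
  the pitcher's expected payoff from Curveball: q·(-3) + (1−q)·6 = -9q + 6
  5q - 1 = -9q + 6  ⇒  14q = 7  ⇒  q = 1/2.
At equilibrium the pitcher is indifferent across rows, so the pitcher's payoff equals the payoff from Fastball: (1/2)·4 + (1/2)·(-1) = 3/2.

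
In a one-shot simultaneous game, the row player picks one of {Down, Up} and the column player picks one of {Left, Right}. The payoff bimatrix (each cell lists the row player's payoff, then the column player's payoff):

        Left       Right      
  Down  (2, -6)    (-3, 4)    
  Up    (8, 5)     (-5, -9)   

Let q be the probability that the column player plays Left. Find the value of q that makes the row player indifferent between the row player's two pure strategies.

The column player's mix must leave the row player indifferent between Down and Up.
  the row player's expected payoff from Down: q·2 + (1−q)·(-3) = 5q - 3
  the row player's expected payoff from Up: q·8 + (1−q)·(-5) = 13q - 5
  5q - 3 = 13q - 5  ⇒  -8q = -2  ⇒  q = 1/4.

q = 1/4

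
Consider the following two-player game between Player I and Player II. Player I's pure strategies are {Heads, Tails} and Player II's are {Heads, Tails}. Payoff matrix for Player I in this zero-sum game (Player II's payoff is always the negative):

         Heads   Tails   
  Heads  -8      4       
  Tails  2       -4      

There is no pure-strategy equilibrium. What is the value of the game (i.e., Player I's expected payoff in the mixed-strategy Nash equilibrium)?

In a mixed equilibrium Player I is indifferent between Heads and Tails; this condition fixes q.
  Player I's payoff from Heads: q·(-8) + (1−q)·4 = -12q + 4
  Player I's payoff from Tails: q·2 + (1−q)·(-4) = 6q - 4
  -12q + 4 = 6q - 4  ⇒  -18q = -8  ⇒  q = 4/9.
The value is Player I's expected payoff against this mix (using Heads): (4/9)·(-8) + (5/9)·4 = -4/3.

v = -4/3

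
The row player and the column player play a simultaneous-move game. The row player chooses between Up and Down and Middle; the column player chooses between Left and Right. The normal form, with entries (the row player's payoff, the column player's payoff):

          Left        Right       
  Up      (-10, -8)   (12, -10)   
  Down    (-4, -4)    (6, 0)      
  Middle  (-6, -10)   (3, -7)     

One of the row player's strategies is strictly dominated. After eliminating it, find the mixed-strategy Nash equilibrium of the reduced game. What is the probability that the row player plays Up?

p = 2/3

The row player's strategy Middle is strictly dominated by Down: -4 > -6 and 6 > 3. Eliminate Middle.
In a mixed equilibrium the column player is indifferent between Left and Right; this condition fixes p.
  the column player's expected payoff from Left: p·(-8) + (1−p)·(-4) = -4p - 4
  the column player's expected payoff from Right: p·(-10) + (1−p)·0 = -10p
  -4p - 4 = -10p  ⇒  6p = 4  ⇒  p = 2/3.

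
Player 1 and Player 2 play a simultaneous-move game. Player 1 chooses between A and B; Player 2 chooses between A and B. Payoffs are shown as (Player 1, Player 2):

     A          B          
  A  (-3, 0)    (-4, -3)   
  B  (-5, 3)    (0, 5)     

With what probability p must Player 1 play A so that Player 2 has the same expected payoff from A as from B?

Player 2's indifference between A and B determines Player 1's mixing probability p:
  Player 2's payoff from A: p·0 + (1−p)·3 = -3p + 3
  Player 2's payoff from B: p·(-3) + (1−p)·5 = -8p + 5
  -3p + 3 = -8p + 5  ⇒  5p = 2  ⇒  p = 2/5.

p = 2/5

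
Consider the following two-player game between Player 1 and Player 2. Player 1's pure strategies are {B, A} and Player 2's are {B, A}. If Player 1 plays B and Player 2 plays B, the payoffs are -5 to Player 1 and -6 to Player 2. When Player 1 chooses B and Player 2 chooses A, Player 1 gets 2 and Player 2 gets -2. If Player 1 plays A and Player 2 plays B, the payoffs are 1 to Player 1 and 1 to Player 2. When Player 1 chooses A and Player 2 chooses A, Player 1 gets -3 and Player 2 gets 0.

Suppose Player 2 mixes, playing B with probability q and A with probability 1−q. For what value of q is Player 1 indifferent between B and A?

q = 5/11

Set Player 1's expected payoff from B equal to that from A:
  Player 1's expected payoff from B: q·(-5) + (1−q)·2 = -7q + 2
  Player 1's expected payoff from A: q·1 + (1−q)·(-3) = 4q - 3
  -7q + 2 = 4q - 3  ⇒  -11q = -5  ⇒  q = 5/11.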